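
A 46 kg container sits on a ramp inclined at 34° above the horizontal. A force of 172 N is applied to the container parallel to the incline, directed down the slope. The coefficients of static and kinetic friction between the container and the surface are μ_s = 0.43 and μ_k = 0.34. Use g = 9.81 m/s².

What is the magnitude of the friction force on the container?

f ≈ 127 N (up the incline)

The normal reaction is N = m g cos θ = 374.1 N.
The friction needed for equilibrium is m g sin θ + P = 252.3 + 172 = 424.3 N, measured positive up-slope.
Static friction can supply at most μ_s N = 160.9 N.
|424.3| exceeds 160.9 N, so the container slips down-slope; friction is kinetic, f = μ_k N = 0.34×374.1 = 127 N.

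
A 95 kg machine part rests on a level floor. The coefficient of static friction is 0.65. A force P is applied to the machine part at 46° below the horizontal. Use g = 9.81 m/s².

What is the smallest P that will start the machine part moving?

N = m g + P sin α (the push presses the machine part into the level floor).
At impending slip, P cos α = μ_s N = μ_s (m g + P sin α).
Solving: P (cos α − μ_s sin α) = μ_s m g → P = 0.65×932/(cos 46° − 0.65 sin 46°) = 606/0.2271 = 2670 N.

P ≈ 2670 N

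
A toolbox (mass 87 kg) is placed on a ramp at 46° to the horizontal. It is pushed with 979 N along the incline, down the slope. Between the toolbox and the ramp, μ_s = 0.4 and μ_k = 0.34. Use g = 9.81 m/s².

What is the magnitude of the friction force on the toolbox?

f ≈ 202 N (up the incline)

Perpendicular to the surface, N = m g cos θ = 87·9.81·cos 46° = 592.9 N.
For equilibrium along the incline the friction force must supply f = m g sin θ + P = 613.9 + 979 = 1593 N (positive meaning up-slope).
Static friction can supply at most μ_s N = 237.1 N.
|1593| exceeds 237.1 N, so the toolbox slips down-slope; friction is kinetic, f = μ_k N = 0.34×592.9 = 202 N.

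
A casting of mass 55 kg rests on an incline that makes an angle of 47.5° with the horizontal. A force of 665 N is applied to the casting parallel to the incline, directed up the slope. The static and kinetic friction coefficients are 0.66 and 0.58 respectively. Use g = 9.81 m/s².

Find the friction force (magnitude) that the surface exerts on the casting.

Perpendicular to the surface, N = m g cos θ = 55·9.81·cos 47.5° = 364.5 N.
The friction needed for equilibrium is m g sin θ − P = 397.8 − 665 = -267.2 N, measured positive up-slope.
The static-friction ceiling is μ_s N = 0.66 × 364.5 = 240.6 N.
Since |-267.2| > 240.6 N, static friction cannot hold it; the casting slides up the incline and kinetic friction applies: f = μ_k N = 0.58 × 364.5 = 211 N.

f ≈ 211 N (down the incline)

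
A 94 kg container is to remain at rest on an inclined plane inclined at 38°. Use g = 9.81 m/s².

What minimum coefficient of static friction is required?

μ_s,min ≈ 0.781

At the slip threshold m g sin θ = μ_s m g cos θ, so μ_s,min = tan θ.
μ_s,min = tan 38° = 0.781.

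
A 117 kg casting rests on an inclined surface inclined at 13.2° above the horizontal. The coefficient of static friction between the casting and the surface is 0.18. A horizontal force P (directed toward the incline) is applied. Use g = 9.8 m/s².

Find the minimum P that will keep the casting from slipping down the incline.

The casting tends to slide down (tan θ > μ_s), so at the point of impending slip friction acts up-slope at its limit: f = μ_s N.
Perpendicular to the incline: N = m g cos θ + P sin θ.
Along the incline: P cos θ + μ_s N = m g sin θ, i.e. P cos θ + μ_s (m g cos θ + P sin θ) = m g sin θ.
Solving, P (cos θ + μ_s sin θ) = m g (sin θ − μ_s cos θ), so P = 1150×0.05311/1.015 = 60 N.

P_min ≈ 60 N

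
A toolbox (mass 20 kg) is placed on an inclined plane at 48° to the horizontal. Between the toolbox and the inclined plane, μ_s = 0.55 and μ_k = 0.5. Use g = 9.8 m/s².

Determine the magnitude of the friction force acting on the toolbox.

f ≈ 65.6 N (up the incline)

Normal force: N = m g cos θ = 20 × 9.8 × cos 48° = 131.1 N.
For equilibrium along the incline, friction must balance the weight component: f = m g sin θ = 145.7 N up the slope.
Maximum static friction available: μ_s N = 0.55 × 131.1 = 72.13 N.
Since |145.7| > 72.13 N, static friction cannot hold it; the toolbox slides down the incline and kinetic friction applies: f = μ_k N = 0.5 × 131.1 = 65.6 N.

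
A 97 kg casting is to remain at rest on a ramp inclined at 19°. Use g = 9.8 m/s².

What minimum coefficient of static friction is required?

μ_s,min ≈ 0.344

At the slip threshold m g sin θ = μ_s m g cos θ, so μ_s,min = tan θ.
μ_s,min = tan 19° = 0.344.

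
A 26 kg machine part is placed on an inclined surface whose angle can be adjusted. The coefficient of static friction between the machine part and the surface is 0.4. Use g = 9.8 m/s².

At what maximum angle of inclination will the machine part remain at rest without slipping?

θ_max ≈ 21.8°

At the slip threshold, m g sin θ = μ_s · m g cos θ, so tan θ = μ_s.
θ_max = arctan(0.4) = 21.8°.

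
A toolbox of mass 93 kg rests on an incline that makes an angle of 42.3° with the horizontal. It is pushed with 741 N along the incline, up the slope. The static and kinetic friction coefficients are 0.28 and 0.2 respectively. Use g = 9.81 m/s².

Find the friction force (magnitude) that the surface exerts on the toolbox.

f ≈ 127 N (down the incline)

The normal reaction is N = m g cos θ = 674.8 N.
The friction needed for equilibrium is m g sin θ − P = 614 − 741 = -127 N, measured positive up-slope.
The static-friction ceiling is μ_s N = 0.28 × 674.8 = 188.9 N.
Since |-127| ≤ 188.9 N, the toolbox remains in static equilibrium and friction takes exactly the required value.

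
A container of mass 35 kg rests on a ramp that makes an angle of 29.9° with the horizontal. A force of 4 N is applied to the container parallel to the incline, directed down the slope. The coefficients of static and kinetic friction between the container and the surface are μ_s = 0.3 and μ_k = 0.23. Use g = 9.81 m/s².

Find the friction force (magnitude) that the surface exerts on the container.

Perpendicular to the surface, N = m g cos θ = 35·9.81·cos 29.9° = 297.6 N.
The friction needed for equilibrium is m g sin θ + P = 171.2 + 4 = 175.2 N, measured positive up-slope.
The static-friction ceiling is μ_s N = 0.3 × 297.6 = 89.29 N.
Since |175.2| > 89.29 N, static friction cannot hold it; the container slides down the incline and kinetic friction applies: f = μ_k N = 0.23 × 297.6 = 68.5 N.

f ≈ 68.5 N (up the incline)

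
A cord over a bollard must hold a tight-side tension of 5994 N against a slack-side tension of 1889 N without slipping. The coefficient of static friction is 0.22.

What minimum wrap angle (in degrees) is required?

T₂/T₁ = e^{μβ} → β = ln(T₂/T₁)/μ.
β = ln(5994/1889)/0.22 = 1.155/0.22 = 5.249 rad.
In degrees: β = 5.249 × 180/π = 301°.

β_min ≈ 301°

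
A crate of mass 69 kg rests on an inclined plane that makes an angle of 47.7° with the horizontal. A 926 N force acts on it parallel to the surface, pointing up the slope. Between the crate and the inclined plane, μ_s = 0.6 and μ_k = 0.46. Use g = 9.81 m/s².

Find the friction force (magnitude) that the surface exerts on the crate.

The normal reaction is N = m g cos θ = 455.6 N.
The friction needed for equilibrium is m g sin θ − P = 500.6 − 926 = -425.4 N, measured positive up-slope.
The static-friction ceiling is μ_s N = 0.6 × 455.6 = 273.3 N.
Since |-425.4| > 273.3 N, static friction cannot hold it; the crate slides up the incline and kinetic friction applies: f = μ_k N = 0.46 × 455.6 = 210 N.

f ≈ 210 N (down the incline)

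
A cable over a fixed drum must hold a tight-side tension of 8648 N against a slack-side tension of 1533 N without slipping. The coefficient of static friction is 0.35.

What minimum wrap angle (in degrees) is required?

T₂/T₁ = e^{μβ} → β = ln(T₂/T₁)/μ.
β = ln(8648/1533)/0.35 = 1.73/0.35 = 4.943 rad.
In degrees: β = 4.943 × 180/π = 283°.

β_min ≈ 283°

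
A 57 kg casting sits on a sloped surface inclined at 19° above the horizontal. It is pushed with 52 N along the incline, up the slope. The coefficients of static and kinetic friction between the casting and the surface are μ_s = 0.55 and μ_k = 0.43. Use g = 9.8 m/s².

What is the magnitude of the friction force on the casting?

f ≈ 130 N (up the incline)

Normal force: N = m g cos θ = 57 × 9.8 × cos 19° = 528.2 N.
Parallel to the incline, ΣF = 0 gives f = m g sin θ − P = 181.9 − 52 = 129.9 N (up-slope positive).
Maximum static friction available: μ_s N = 0.55 × 528.2 = 290.5 N.
Since |129.9| ≤ 290.5 N, static friction is sufficient; f equals the required value, not μ_s N.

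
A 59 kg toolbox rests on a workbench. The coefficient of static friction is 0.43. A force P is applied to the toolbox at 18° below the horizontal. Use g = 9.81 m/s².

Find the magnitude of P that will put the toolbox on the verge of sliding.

N = m g + P sin α (the push presses the toolbox into the workbench).
At impending slip, P cos α = μ_s N = μ_s (m g + P sin α).
Solving: P (cos α − μ_s sin α) = μ_s m g → P = 0.43×579/(cos 18° − 0.43 sin 18°) = 249/0.8182 = 304 N.

P ≈ 304 N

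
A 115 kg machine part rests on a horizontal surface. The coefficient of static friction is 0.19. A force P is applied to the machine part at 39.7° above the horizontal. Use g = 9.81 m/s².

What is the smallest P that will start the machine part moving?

P ≈ 241 N

N = m g − P sin α (the pull lifts the machine part).
At impending slip, P cos α = μ_s N = μ_s (m g − P sin α).
Solving: P (cos α + μ_s sin α) = μ_s m g → P = 0.19×1130/(cos 39.7° + 0.19 sin 39.7°) = 214/0.8908 = 241 N.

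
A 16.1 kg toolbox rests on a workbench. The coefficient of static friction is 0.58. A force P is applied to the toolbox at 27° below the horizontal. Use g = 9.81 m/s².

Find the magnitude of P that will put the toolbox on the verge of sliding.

P ≈ 146 N

N = m g + P sin α (the push presses the toolbox into the workbench).
At impending slip, P cos α = μ_s N = μ_s (m g + P sin α).
Solving: P (cos α − μ_s sin α) = μ_s m g → P = 0.58×158/(cos 27° − 0.58 sin 27°) = 91.6/0.6277 = 146 N.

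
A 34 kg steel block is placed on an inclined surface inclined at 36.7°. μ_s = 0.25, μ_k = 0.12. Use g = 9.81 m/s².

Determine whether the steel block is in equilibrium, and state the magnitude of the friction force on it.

f ≈ 32.1 N

N = m g cos θ = 267 N.
Down-slope weight component: m g sin θ = 199 N.
μ_s N = 66.9 N.
199 > 66.9 N, so it slides; kinetic friction f = μ_k N = 0.12×267 = 32.1 N.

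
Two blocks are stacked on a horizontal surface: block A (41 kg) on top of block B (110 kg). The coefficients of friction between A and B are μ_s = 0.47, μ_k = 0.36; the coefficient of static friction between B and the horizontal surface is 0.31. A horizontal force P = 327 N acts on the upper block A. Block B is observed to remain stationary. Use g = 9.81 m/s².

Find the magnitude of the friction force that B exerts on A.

Between the blocks, N₁ = m_A g = 402.2 N.
Maximum static friction on A from B: μ_s N₁ = 0.47×402.2 = 189 N.
Since P = 327 N > 189 N, A slides on B; the A–B friction is kinetic: f₁ = μ_k N₁ = 0.36×402.2 = 145 N.
B experiences an equal 145 N forward from A (third law). B is in equilibrium, so the floor supplies f₂ = 145 N of static friction (limit μ_s(m_A+m_B)g = 459.2 N, not exceeded).

f ≈ 145 N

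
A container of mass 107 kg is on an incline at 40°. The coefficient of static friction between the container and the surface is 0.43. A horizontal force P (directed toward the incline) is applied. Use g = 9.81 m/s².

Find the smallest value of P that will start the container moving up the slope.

At impending motion up the slope, friction acts down-slope at its limit: f = μ_s N.
Perpendicular to the incline: N = m g cos θ + P sin θ.
Along the incline: P cos θ = m g sin θ + μ_s N = m g sin θ + μ_s (m g cos θ + P sin θ).
Solving, P (cos θ − μ_s sin θ) = m g (sin θ + μ_s cos θ), so P = 107×9.81×(sin 40° + 0.43 cos 40°)/(cos 40° − 0.43 sin 40°) = 1050×0.9722/0.4896 = 2080 N.

P ≈ 2080 N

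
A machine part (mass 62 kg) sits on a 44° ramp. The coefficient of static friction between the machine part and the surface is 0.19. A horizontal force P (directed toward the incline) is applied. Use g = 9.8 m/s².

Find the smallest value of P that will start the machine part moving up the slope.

P ≈ 860 N

At impending motion up the slope, friction acts down-slope at its limit: f = μ_s N.
Perpendicular to the incline: N = m g cos θ + P sin θ.
Along the incline: P cos θ = m g sin θ + μ_s N = m g sin θ + μ_s (m g cos θ + P sin θ).
Solving, P (cos θ − μ_s sin θ) = m g (sin θ + μ_s cos θ), so P = 62×9.8×(sin 44° + 0.19 cos 44°)/(cos 44° − 0.19 sin 44°) = 608×0.8313/0.5874 = 860 N.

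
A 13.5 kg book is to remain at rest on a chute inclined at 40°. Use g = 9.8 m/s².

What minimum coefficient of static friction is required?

At the slip threshold m g sin θ = μ_s m g cos θ, so μ_s,min = tan θ.
μ_s,min = tan 40° = 0.839.

μ_s,min ≈ 0.839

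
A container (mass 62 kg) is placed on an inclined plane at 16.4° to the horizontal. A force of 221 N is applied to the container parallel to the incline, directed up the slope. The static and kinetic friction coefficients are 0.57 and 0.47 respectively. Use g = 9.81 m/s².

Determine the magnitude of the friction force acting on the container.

Perpendicular to the surface, N = m g cos θ = 62·9.81·cos 16.4° = 583.5 N.
For equilibrium along the incline the friction force must supply f = m g sin θ − P = 171.7 − 221 = -49.27 N (positive meaning up-slope).
Maximum static friction available: μ_s N = 0.57 × 583.5 = 332.6 N.
Since |-49.27| ≤ 332.6 N, static friction is sufficient; f equals the required value, not μ_s N.

f ≈ 49.3 N (down the incline)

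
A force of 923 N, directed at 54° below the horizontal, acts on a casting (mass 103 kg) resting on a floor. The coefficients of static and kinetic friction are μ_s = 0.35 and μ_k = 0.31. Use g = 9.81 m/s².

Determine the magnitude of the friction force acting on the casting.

N = m g + P sin α = 1010 + 923×sin 54° = 1757 N.
Horizontally, friction must balance P cos α = 542.5 N.
μ_s N = 0.35 × 1757 = 615 N.
542.5 ≤ 615 N → static; friction equals the required 543 N.

f ≈ 543 N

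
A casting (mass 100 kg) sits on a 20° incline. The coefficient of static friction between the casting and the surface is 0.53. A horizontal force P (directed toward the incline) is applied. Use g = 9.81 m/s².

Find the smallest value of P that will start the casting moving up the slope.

P ≈ 1090 N

At impending motion up the slope, friction acts down-slope at its limit: f = μ_s N.
Perpendicular to the incline: N = m g cos θ + P sin θ.
Along the incline: P cos θ = m g sin θ + μ_s N = m g sin θ + μ_s (m g cos θ + P sin θ).
Solving, P (cos θ − μ_s sin θ) = m g (sin θ + μ_s cos θ), so P = 100×9.81×(sin 20° + 0.53 cos 20°)/(cos 20° − 0.53 sin 20°) = 981×0.8401/0.7584 = 1090 N.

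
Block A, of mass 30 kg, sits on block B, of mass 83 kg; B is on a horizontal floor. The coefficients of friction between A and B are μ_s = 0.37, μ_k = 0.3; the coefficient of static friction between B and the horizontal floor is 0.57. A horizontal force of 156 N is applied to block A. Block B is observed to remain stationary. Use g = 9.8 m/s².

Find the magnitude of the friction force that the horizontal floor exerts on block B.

Normal force at the A–B interface: N₁ = m_A g = 294 N.
So the A–B interface can sustain at most μ_s N₁ = 108.8 N of static friction.
Since P = 156 N > 108.8 N, A slides on B; the A–B friction is kinetic: f₁ = μ_k N₁ = 0.3×294 = 88.2 N.
B experiences an equal 88.2 N forward from A (third law). B is in equilibrium, so the floor supplies f₂ = 88.2 N of static friction (limit μ_s(m_A+m_B)g = 631.2 N, not exceeded).

f ≈ 88.2 N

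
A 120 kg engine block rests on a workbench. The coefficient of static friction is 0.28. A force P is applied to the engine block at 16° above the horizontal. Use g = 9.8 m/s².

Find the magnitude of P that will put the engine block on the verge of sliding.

P ≈ 317 N

N = m g − P sin α (the pull lifts the engine block).
At impending slip, P cos α = μ_s N = μ_s (m g − P sin α).
Solving: P (cos α + μ_s sin α) = μ_s m g → P = 0.28×1180/(cos 16° + 0.28 sin 16°) = 329/1.038 = 317 N.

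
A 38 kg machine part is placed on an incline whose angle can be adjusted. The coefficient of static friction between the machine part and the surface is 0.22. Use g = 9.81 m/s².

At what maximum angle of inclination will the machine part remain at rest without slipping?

θ_max ≈ 12.4°

At the slip threshold, m g sin θ = μ_s · m g cos θ, so tan θ = μ_s.
θ_max = arctan(0.22) = 12.4°.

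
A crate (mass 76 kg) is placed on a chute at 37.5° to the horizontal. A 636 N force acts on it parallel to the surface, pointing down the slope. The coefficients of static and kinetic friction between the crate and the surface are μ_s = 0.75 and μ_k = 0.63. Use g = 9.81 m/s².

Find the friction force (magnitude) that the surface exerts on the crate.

Perpendicular to the surface, N = m g cos θ = 76·9.81·cos 37.5° = 591.5 N.
The friction needed for equilibrium is m g sin θ + P = 453.9 + 636 = 1090 N, measured positive up-slope.
Maximum static friction available: μ_s N = 0.75 × 591.5 = 443.6 N.
|1090| exceeds 443.6 N, so the crate slips down-slope; friction is kinetic, f = μ_k N = 0.63×591.5 = 373 N.

f ≈ 373 N (up the incline)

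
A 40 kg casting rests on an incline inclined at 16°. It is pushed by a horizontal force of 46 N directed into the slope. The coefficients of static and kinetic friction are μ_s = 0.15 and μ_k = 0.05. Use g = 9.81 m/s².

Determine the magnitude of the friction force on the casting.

Normal direction: N = m g cos θ + P sin θ = 389.9 N.
Parallel to the incline: P cos θ − m g sin θ = 44.22 − 108.2 = -63.94 N; the friction needed to balance this is 63.94 N acting up the slope.
The limit of static friction is μ_s N = 58.48 N.
|f_req| = 63.94 > 58.48 N → the casting slides down the incline; f = μ_k N = 0.05 × 389.9 = 19.5 N.

f ≈ 19.5 N (up the incline)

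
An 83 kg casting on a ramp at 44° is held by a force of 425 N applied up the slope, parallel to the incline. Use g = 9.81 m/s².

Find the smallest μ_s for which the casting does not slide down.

N = m g cos θ = 585.7 N.
Friction must make up the shortfall along the incline: f = m g sin θ − P = 565.6 − 425 = 140.6 N.
At the threshold f = μ_s N, so μ_s,min = 140.6/585.7 = 0.24.

μ_s,min ≈ 0.24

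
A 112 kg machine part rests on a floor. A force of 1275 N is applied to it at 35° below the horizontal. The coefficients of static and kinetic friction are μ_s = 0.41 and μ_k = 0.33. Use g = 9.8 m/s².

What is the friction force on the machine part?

The vertical component of P adds to the normal force: N = m g + P sin α = 1098 + 731.3 = 1829 N.
Horizontally, friction must balance P cos α = 1044 N.
μ_s N = 0.41 × 1829 = 749.9 N.
1044 > 749.9 N → the machine part slides; f = μ_k N = 0.33×1829 = 604 N.

f ≈ 604 N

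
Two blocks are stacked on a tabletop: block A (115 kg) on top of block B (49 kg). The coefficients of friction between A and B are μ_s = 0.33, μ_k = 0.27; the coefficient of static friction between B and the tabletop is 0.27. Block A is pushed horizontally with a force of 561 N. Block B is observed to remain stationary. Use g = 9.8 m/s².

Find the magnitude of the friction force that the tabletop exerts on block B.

f ≈ 304 N

The normal force B exerts on A is simply A's weight, N₁ = 1127 N.
So the A–B interface can sustain at most μ_s N₁ = 371.9 N of static friction.
Since P = 561 N > 371.9 N, A slides on B; the A–B friction is kinetic: f₁ = μ_k N₁ = 0.27×1127 = 304 N.
By Newton's third law B feels 304 N forward from A. With B stationary, the floor's static friction on B balances it: f₂ = 304 N (well within μ_s(m_A+m_B)g = 433.9 N).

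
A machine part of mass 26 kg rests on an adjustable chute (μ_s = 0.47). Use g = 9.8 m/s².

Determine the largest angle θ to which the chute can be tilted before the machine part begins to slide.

At the slip threshold, m g sin θ = μ_s · m g cos θ, so tan θ = μ_s.
θ_max = arctan(0.47) = 25.2°.

θ_max ≈ 25.2°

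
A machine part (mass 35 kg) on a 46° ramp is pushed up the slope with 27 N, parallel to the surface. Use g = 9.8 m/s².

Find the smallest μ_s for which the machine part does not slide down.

N = m g cos θ = 238.3 N.
Friction must make up the shortfall along the incline: f = m g sin θ − P = 246.7 − 27 = 219.7 N.
At the threshold f = μ_s N, so μ_s,min = 219.7/238.3 = 0.922.

μ_s,min ≈ 0.922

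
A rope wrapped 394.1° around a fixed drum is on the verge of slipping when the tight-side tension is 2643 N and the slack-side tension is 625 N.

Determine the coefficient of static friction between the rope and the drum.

T₂/T₁ = e^{μβ} → μ = ln(T₂/T₁)/β.
β = 394.1° = 6.878 rad.
μ = ln(2643/625)/6.878 = ln(4.229)/6.878 = 0.21.

μ ≈ 0.21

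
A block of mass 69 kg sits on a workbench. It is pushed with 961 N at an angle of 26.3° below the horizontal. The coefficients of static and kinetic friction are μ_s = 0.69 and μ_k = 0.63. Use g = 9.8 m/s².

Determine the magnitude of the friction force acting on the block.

f ≈ 694 N

The vertical component of P adds to the normal force: N = m g + P sin α = 676.2 + 425.8 = 1102 N.
Horizontally, friction must balance P cos α = 861.5 N.
The static-friction limit is μ_s N = 760.4 N.
861.5 > 760.4 N → the block slides; f = μ_k N = 0.63×1102 = 694 N.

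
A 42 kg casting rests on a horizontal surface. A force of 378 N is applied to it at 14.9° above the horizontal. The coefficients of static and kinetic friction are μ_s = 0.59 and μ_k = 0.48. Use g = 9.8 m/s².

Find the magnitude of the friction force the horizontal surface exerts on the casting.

f ≈ 151 N

Vertical equilibrium gives N = m g − P sin α = 314.4 N.
The horizontal driving force is P cos α = 365.3 N, so equilibrium needs friction f = 365.3 N.
μ_s N = 0.59 × 314.4 = 185.5 N.
365.3 > 185.5 N → the casting slides; f = μ_k N = 0.48×314.4 = 151 N.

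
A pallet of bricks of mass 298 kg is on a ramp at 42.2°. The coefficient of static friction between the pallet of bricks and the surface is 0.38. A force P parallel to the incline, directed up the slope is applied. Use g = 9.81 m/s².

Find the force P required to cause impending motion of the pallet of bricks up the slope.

P ≈ 2790 N

At impending motion up the slope, friction acts down-slope at its limit: f = μ_s N.
P is parallel to the surface, so N = m g cos θ = 2170 N.
Along the incline: P = m g sin θ + μ_s N = 1960 + 0.38×2170 = 2790 N.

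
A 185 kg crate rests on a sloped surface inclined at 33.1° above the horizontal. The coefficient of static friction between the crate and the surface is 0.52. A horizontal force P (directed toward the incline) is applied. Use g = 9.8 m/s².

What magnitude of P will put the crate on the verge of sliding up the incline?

At impending motion up the slope, friction acts down-slope at its limit: f = μ_s N.
Perpendicular to the incline: N = m g cos θ + P sin θ.
Along the incline: P cos θ = m g sin θ + μ_s N = m g sin θ + μ_s (m g cos θ + P sin θ).
Solving, P (cos θ − μ_s sin θ) = m g (sin θ + μ_s cos θ), so P = 185×9.8×(sin 33.1° + 0.52 cos 33.1°)/(cos 33.1° − 0.52 sin 33.1°) = 1810×0.9817/0.5537 = 3210 N.

P ≈ 3210 N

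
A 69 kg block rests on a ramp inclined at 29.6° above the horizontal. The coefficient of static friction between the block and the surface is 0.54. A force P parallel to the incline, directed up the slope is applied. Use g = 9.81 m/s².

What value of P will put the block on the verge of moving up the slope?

At impending motion up the slope, friction acts down-slope at its limit: f = μ_s N.
P is parallel to the surface, so N = m g cos θ = 589 N.
Along the incline: P = m g sin θ + μ_s N = 334 + 0.54×589 = 652 N.

P ≈ 652 N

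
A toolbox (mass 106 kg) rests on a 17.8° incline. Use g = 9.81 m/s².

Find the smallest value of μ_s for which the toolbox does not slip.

μ_s,min ≈ 0.321

At the slip threshold m g sin θ = μ_s m g cos θ, so μ_s,min = tan θ.
μ_s,min = tan 17.8° = 0.321.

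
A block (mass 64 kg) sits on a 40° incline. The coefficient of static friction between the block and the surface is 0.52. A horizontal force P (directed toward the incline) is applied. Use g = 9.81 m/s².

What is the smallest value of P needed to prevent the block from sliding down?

The block tends to slide down (tan θ > μ_s), so at the point of impending slip friction acts up-slope at its limit: f = μ_s N.
Perpendicular to the incline: N = m g cos θ + P sin θ.
Along the incline: P cos θ + μ_s N = m g sin θ, i.e. P cos θ + μ_s (m g cos θ + P sin θ) = m g sin θ.
Solving, P (cos θ + μ_s sin θ) = m g (sin θ − μ_s cos θ), so P = 628×0.2444/1.1 = 139 N.

P_min ≈ 139 N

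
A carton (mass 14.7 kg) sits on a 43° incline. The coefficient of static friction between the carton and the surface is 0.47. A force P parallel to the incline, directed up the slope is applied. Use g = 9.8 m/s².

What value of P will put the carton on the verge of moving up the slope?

At impending motion up the slope, friction acts down-slope at its limit: f = μ_s N.
P is parallel to the surface, so N = m g cos θ = 105 N.
Along the incline: P = m g sin θ + μ_s N = 98.2 + 0.47×105 = 148 N.

P ≈ 148 N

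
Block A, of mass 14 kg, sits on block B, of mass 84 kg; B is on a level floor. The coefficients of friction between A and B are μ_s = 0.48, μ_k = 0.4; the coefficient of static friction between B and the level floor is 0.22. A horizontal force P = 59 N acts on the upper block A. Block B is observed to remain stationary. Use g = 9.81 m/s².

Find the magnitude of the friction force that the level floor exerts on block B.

f ≈ 59 N

The normal force B exerts on A is simply A's weight, N₁ = 137.3 N.
Maximum static friction on A from B: μ_s N₁ = 0.48×137.3 = 65.92 N.
Since P = 59 N ≤ 65.92 N, A does not slip on B; friction on A equals P = 59 N.
B experiences an equal 59 N forward from A (third law). B is in equilibrium, so the floor supplies f₂ = 59 N of static friction (limit μ_s(m_A+m_B)g = 211.5 N, not exceeded).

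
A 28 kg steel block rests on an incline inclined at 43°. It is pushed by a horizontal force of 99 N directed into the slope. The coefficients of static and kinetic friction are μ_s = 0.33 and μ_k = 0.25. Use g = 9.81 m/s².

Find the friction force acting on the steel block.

f ≈ 67.1 N (up the incline)

Normal direction: N = m g cos θ + P sin θ = 268.4 N.
Along the incline, the net driving force (taking up-slope positive) is P cos θ − m g sin θ = 72.4 − 187.3 = -114.9 N, so equilibrium requires friction f = 114.9 N (up-slope).
Maximum static friction: μ_s N = 0.33 × 268.4 = 88.57 N.
|f_req| = 114.9 > 88.57 N → the steel block slides down the incline; f = μ_k N = 0.25 × 268.4 = 67.1 N.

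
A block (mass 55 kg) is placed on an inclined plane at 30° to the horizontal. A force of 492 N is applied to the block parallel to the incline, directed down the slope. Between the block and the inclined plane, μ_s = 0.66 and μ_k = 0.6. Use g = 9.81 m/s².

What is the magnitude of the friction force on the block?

The normal reaction is N = m g cos θ = 467.3 N.
Parallel to the incline, ΣF = 0 gives f = m g sin θ + P = 269.8 + 492 = 761.8 N (up-slope positive).
Static friction can supply at most μ_s N = 308.4 N.
|761.8| exceeds 308.4 N, so the block slips down-slope; friction is kinetic, f = μ_k N = 0.6×467.3 = 280 N.

f ≈ 280 N (up the incline)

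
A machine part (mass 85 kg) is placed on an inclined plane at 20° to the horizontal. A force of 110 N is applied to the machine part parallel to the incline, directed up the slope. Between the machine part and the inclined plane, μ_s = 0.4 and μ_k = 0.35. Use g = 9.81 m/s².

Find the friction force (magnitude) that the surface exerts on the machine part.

The normal reaction is N = m g cos θ = 783.6 N.
Parallel to the incline, ΣF = 0 gives f = m g sin θ − P = 285.2 − 110 = 175.2 N (up-slope positive).
Static friction can supply at most μ_s N = 313.4 N.
Since |175.2| ≤ 313.4 N, the machine part remains in static equilibrium and friction takes exactly the required value.

f ≈ 175 N (up the incline)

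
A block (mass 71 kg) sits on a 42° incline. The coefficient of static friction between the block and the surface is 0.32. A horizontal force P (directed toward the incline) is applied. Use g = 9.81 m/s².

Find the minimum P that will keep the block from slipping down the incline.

The block tends to slide down (tan θ > μ_s), so at the point of impending slip friction acts up-slope at its limit: f = μ_s N.
Perpendicular to the incline: N = m g cos θ + P sin θ.
Along the incline: P cos θ + μ_s N = m g sin θ, i.e. P cos θ + μ_s (m g cos θ + P sin θ) = m g sin θ.
Solving, P (cos θ + μ_s sin θ) = m g (sin θ − μ_s cos θ), so P = 697×0.4313/0.9573 = 314 N.

P_min ≈ 314 N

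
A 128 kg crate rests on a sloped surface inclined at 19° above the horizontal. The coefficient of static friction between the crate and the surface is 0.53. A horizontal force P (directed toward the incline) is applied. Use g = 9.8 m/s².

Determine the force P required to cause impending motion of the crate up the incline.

At impending motion up the slope, friction acts down-slope at its limit: f = μ_s N.
Perpendicular to the incline: N = m g cos θ + P sin θ.
Along the incline: P cos θ = m g sin θ + μ_s N = m g sin θ + μ_s (m g cos θ + P sin θ).
Solving, P (cos θ − μ_s sin θ) = m g (sin θ + μ_s cos θ), so P = 128×9.8×(sin 19° + 0.53 cos 19°)/(cos 19° − 0.53 sin 19°) = 1250×0.8267/0.773 = 1340 N.

P ≈ 1340 N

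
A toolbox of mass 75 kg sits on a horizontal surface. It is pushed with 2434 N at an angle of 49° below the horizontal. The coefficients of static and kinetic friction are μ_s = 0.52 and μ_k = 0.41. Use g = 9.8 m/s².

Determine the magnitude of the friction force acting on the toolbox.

f ≈ 1050 N

The vertical component of P adds to the normal force: N = m g + P sin α = 735 + 1837 = 2572 N.
The horizontal driving force is P cos α = 1597 N, so equilibrium needs friction f = 1597 N.
The static-friction limit is μ_s N = 1337 N.
1597 > 1337 N → the toolbox slides; f = μ_k N = 0.41×2572 = 1050 N.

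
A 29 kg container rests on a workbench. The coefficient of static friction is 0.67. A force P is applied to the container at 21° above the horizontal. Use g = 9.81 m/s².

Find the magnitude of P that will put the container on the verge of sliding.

P ≈ 162 N

N = m g − P sin α (the pull lifts the container).
At impending slip, P cos α = μ_s N = μ_s (m g − P sin α).
Solving: P (cos α + μ_s sin α) = μ_s m g → P = 0.67×284/(cos 21° + 0.67 sin 21°) = 191/1.174 = 162 N.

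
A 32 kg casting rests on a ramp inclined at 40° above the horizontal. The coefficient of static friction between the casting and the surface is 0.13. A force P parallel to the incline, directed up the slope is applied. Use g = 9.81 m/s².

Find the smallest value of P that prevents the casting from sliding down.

P_min ≈ 171 N

The casting tends to slide down (tan θ > μ_s), so at the point of impending slip friction acts up-slope at its limit: f = μ_s N.
P is parallel to the surface, so N = m g cos θ = 240 N.
Along the incline: P + μ_s N = m g sin θ, so P = 202 − 0.13×240 = 171 N.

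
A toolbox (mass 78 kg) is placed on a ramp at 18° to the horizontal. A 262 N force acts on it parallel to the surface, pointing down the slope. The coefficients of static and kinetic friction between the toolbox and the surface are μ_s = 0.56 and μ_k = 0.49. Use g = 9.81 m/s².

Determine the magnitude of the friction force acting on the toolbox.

f ≈ 357 N (up the incline)

Normal force: N = m g cos θ = 78 × 9.81 × cos 18° = 727.7 N.
For equilibrium along the incline the friction force must supply f = m g sin θ + P = 236.5 + 262 = 498.5 N (positive meaning up-slope).
Maximum static friction available: μ_s N = 0.56 × 727.7 = 407.5 N.
Since |498.5| > 407.5 N, static friction cannot hold it; the toolbox slides down the incline and kinetic friction applies: f = μ_k N = 0.49 × 727.7 = 357 N.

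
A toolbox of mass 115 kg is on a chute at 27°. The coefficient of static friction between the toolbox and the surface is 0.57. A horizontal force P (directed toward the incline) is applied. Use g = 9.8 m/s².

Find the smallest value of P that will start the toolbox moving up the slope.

P ≈ 1710 N

At impending motion up the slope, friction acts down-slope at its limit: f = μ_s N.
Perpendicular to the incline: N = m g cos θ + P sin θ.
Along the incline: P cos θ = m g sin θ + μ_s N = m g sin θ + μ_s (m g cos θ + P sin θ).
Solving, P (cos θ − μ_s sin θ) = m g (sin θ + μ_s cos θ), so P = 115×9.8×(sin 27° + 0.57 cos 27°)/(cos 27° − 0.57 sin 27°) = 1130×0.9619/0.6322 = 1710 N.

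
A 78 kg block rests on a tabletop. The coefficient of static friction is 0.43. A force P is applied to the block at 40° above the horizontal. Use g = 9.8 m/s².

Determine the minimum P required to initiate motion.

P ≈ 315 N

N = m g − P sin α (the pull lifts the block).
At impending slip, P cos α = μ_s N = μ_s (m g − P sin α).
Solving: P (cos α + μ_s sin α) = μ_s m g → P = 0.43×764/(cos 40° + 0.43 sin 40°) = 329/1.042 = 315 N.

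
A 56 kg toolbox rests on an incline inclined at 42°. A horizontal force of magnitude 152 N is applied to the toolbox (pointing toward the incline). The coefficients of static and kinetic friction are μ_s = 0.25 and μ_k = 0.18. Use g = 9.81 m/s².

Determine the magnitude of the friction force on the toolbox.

Normal direction: N = m g cos θ + P sin θ = 510 N.
Parallel to the incline: P cos θ − m g sin θ = 113 − 367.6 = -254.6 N; the friction needed to balance this is 254.6 N acting up the slope.
Maximum static friction: μ_s N = 0.25 × 510 = 127.5 N.
|f_req| = 254.6 > 127.5 N → the toolbox slides down the incline; f = μ_k N = 0.18 × 510 = 91.8 N.

f ≈ 91.8 N (up the incline)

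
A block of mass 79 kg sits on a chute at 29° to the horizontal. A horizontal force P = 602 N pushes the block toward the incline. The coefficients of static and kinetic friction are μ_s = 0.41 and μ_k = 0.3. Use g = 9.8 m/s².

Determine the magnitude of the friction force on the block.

Resolve perpendicular to the incline: N = m g cos θ + P sin θ = 79×9.8×cos 29° + 602×sin 29° = 969 N.
Along the incline, the net driving force (taking up-slope positive) is P cos θ − m g sin θ = 526.5 − 375.3 = 151.2 N, so equilibrium requires friction f = -151.2 N (down-slope).
The limit of static friction is μ_s N = 397.3 N.
Since 151.2 N is within the 397.3 N limit, the block stays put and friction is exactly 151 N.

f ≈ 151 N (down the incline)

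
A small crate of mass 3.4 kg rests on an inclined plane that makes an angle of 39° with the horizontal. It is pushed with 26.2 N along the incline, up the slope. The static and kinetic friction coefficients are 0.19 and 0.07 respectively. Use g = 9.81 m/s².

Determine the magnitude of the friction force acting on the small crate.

f ≈ 1.81 N (down the incline)

Perpendicular to the surface, N = m g cos θ = 3.4·9.81·cos 39° = 25.92 N.
For equilibrium along the incline the friction force must supply f = m g sin θ − P = 20.99 − 26.2 = -5.21 N (positive meaning up-slope).
The static-friction ceiling is μ_s N = 0.19 × 25.92 = 4.925 N.
Since |-5.21| > 4.925 N, static friction cannot hold it; the small crate slides up the incline and kinetic friction applies: f = μ_k N = 0.07 × 25.92 = 1.81 N.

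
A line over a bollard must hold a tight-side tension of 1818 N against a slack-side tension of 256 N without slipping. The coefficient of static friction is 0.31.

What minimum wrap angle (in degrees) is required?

β_min ≈ 362°

T₂/T₁ = e^{μβ} → β = ln(T₂/T₁)/μ.
β = ln(1818/256)/0.31 = 1.96/0.31 = 6.324 rad.
In degrees: β = 6.324 × 180/π = 362°.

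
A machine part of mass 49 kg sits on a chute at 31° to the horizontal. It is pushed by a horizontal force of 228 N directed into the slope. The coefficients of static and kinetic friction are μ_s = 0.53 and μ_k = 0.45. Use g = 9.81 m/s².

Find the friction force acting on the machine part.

f ≈ 52.1 N (up the incline)

Resolve perpendicular to the incline: N = m g cos θ + P sin θ = 49×9.81×cos 31° + 228×sin 31° = 529.5 N.
Along the incline, the net driving force (taking up-slope positive) is P cos θ − m g sin θ = 195.4 − 247.6 = -52.14 N, so equilibrium requires friction f = 52.14 N (up-slope).
The limit of static friction is μ_s N = 280.6 N.
Since 52.14 N is within the 280.6 N limit, the machine part stays put and friction is exactly 52.1 N.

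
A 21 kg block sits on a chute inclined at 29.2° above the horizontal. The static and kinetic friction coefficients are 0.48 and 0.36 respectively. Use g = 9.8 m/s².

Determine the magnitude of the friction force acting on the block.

f ≈ 64.7 N (up the incline)

Perpendicular to the surface, N = m g cos θ = 21·9.8·cos 29.2° = 179.6 N.
Along the slope the weight component is m g sin θ = 100.4 N; friction must supply exactly this, acting up-slope.
The static-friction ceiling is μ_s N = 0.48 × 179.6 = 86.23 N.
|100.4| exceeds 86.23 N, so the block slips down-slope; friction is kinetic, f = μ_k N = 0.36×179.6 = 64.7 N.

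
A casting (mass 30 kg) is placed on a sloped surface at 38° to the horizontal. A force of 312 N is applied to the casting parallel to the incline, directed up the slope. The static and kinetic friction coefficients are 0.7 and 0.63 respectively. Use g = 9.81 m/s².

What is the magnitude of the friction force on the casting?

Perpendicular to the surface, N = m g cos θ = 30·9.81·cos 38° = 231.9 N.
The friction needed for equilibrium is m g sin θ − P = 181.2 − 312 = -130.8 N, measured positive up-slope.
Static friction can supply at most μ_s N = 162.3 N.
Since |-130.8| ≤ 162.3 N, static friction is sufficient; f equals the required value, not μ_s N.

f ≈ 131 N (down the incline)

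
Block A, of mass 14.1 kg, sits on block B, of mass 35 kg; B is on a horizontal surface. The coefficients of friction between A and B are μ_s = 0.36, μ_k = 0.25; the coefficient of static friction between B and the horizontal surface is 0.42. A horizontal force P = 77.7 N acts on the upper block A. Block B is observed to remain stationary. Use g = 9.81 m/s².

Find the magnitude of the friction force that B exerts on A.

Normal force at the A–B interface: N₁ = m_A g = 138.3 N.
So the A–B interface can sustain at most μ_s N₁ = 49.8 N of static friction.
Since P = 77.7 N > 49.8 N, A slides on B; the A–B friction is kinetic: f₁ = μ_k N₁ = 0.25×138.3 = 34.6 N.
B experiences an equal 34.6 N forward from A (third law). B is in equilibrium, so the floor supplies f₂ = 34.6 N of static friction (limit μ_s(m_A+m_B)g = 202.3 N, not exceeded).

f ≈ 34.6 N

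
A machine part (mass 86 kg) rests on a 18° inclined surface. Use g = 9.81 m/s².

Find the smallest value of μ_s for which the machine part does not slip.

At the slip threshold m g sin θ = μ_s m g cos θ, so μ_s,min = tan θ.
μ_s,min = tan 18° = 0.325.

μ_s,min ≈ 0.325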